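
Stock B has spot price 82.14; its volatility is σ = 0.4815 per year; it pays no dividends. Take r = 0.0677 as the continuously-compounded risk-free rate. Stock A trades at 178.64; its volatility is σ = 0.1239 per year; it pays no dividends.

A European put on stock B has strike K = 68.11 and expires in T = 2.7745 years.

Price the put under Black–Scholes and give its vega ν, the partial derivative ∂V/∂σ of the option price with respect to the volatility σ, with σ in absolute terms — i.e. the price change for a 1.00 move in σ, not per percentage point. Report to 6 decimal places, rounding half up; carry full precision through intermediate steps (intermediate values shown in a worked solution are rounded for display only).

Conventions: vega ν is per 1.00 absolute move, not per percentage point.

σ√T = 0.4815·√2.7745 = 0.802026
d₁ = (ln(S/K) + (r+σ²/2)T) / (σ√T) = (ln(82.14/68.11) + (0.0677+0.4815²/2)·2.7745) / 0.802026 = (0.187301 + 0.509457) / 0.802026 = 0.868747
d₂ = d₁ − σ√T = 0.868747 − 0.802026 = 0.066720
e^{−rT} = 0.828753
N(−d₁) = 0.192493,  N(−d₂) = 0.473402
Put price V = K·e^{−rT}·N(−d₂) − S·N(−d₁) = 26.721816 − 15.811360 = 10.910457
φ(d₁) = (1/√(2π))·e^{−d₁²/2} = 0.273542
ν = S·φ(d₁)·√T = 37.425838

price = 10.910457
ν = 37.425838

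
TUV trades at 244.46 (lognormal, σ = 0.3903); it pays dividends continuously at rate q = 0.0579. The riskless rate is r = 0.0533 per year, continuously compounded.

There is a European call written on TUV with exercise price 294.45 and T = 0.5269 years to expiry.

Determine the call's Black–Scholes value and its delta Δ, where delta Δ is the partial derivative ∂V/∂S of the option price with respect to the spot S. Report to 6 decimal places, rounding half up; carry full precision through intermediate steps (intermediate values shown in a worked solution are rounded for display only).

σ√T = 0.3903·√0.5269 = 0.283310
d₁ = (ln(S/K) + (r−q+σ²/2)T) / (σ√T) = (ln(244.46/294.45) + (0.0533−0.0579+0.3903²/2)·0.5269) / 0.283310 = (-0.186058 + 0.037709) / 0.283310 = -0.523626
d₂ = d₁ − σ√T = -0.523626 − 0.283310 = -0.806937
e^{−rT} = 0.972307
e^{−qT} = 0.969953
N(d₁) = 0.300269,  N(d₂) = 0.209851
Call price V = S·e^{−qT}·N(d₁) − K·e^{−rT}·N(d₂) = 71.198261 − 60.079579 = 11.118682
Δ = e^{−qT}·N(d₁) = 0.291247

price = 11.118682
Δ = 0.291247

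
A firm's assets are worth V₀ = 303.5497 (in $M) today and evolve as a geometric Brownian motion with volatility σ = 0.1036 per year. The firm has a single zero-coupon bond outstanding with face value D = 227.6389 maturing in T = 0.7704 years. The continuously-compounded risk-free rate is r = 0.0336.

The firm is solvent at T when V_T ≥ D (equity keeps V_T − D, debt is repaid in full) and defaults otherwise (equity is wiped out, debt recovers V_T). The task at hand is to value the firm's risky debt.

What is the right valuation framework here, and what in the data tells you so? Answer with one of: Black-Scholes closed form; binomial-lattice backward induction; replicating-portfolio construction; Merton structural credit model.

framework: Merton structural credit model

Key observation: the data describe a firm's assets (V₀ = 303.5497, GBM) and a single zero-coupon debt of face 227.6389, so credit quantities follow from equity-as-call in the structural model.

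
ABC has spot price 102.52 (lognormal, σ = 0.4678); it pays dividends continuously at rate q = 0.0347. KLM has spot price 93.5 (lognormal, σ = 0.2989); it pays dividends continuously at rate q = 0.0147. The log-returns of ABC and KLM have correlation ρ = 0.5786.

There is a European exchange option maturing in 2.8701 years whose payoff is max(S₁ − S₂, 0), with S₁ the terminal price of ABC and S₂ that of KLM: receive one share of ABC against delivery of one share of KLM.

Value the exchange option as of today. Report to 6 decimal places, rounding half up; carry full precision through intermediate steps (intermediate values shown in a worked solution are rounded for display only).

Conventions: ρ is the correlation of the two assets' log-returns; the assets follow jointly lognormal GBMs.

exchange price = 24.794991

σ_eff = √(σ₁² + σ₂² − 2ρσ₁σ₂) = √(0.4678² + 0.2989² − 2·0.5786·0.4678·0.2989) = 0.382586
d₁ = (ln(S₁/S₂) + (q₂ − q₁ + σ_eff²/2)T) / (σ_eff√T) = (ln(102.52/93.5) + (0.0147 − 0.0347 + 0.073186)·2.8701) / 0.648153 = 0.377605
d₂ = d₁ − σ_eff√T = 0.377605 − 0.648153 = -0.270548
N(d₁) = 0.647138,  N(d₂) = 0.393369
V = S₁·e^{−q₁T}·N(d₁) − S₂·e^{−q₂T}·N(d₂) = 60.055524 − 35.260533 = 24.794991
Key observation: no risk-free rate is needed — with the second asset as numeraire the exchange option is a call on the ratio S₁/S₂, and r cancels out of the value.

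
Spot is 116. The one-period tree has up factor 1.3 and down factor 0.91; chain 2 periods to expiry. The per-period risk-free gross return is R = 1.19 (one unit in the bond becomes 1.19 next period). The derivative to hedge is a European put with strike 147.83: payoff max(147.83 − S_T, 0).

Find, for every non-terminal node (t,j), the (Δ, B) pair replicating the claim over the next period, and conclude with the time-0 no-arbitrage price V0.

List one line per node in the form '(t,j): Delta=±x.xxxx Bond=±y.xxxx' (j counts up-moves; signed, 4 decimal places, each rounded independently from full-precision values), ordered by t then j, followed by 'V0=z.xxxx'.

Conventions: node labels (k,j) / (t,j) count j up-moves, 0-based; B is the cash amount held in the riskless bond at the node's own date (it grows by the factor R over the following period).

No-arbitrage ⇒ martingale measure with p* = (R−d)/(u−d) = 0.7179.
Expiry values: V(2,0)=51.7704, V(2,1)=10.6020, V(2,2)=0.0000
Node (1,0) S=105.5600: V=(p*·10.6020+(1−p*)·51.7704)/1.19=18.6669; Δ=(10.6020−51.7704)/(137.2280−96.0596)=-1.0000; B=V−Δ·S=124.2269
Node (1,1) S=150.8000: V=(p*·0.0000+(1−p*)·10.6020)/1.19=2.5129; Δ=(0.0000−10.6020)/(196.0400−137.2280)=-0.1803; B=V−Δ·S=29.6975
Node (0,0) S=116.0000: V=(p*·2.5129+(1−p*)·18.6669)/1.19=5.9404; Δ=(2.5129−18.6669)/(150.8000−105.5600)=-0.3571; B=V−Δ·S=47.3610
Check: Δ(0,0)·S0 + B(0,0) = 5.9404 = V0.

(0,0): Delta=-0.3571 Bond=47.3610
(1,0): Delta=-1.0000 Bond=124.2269
(1,1): Delta=-0.1803 Bond=29.6975
V0=5.9404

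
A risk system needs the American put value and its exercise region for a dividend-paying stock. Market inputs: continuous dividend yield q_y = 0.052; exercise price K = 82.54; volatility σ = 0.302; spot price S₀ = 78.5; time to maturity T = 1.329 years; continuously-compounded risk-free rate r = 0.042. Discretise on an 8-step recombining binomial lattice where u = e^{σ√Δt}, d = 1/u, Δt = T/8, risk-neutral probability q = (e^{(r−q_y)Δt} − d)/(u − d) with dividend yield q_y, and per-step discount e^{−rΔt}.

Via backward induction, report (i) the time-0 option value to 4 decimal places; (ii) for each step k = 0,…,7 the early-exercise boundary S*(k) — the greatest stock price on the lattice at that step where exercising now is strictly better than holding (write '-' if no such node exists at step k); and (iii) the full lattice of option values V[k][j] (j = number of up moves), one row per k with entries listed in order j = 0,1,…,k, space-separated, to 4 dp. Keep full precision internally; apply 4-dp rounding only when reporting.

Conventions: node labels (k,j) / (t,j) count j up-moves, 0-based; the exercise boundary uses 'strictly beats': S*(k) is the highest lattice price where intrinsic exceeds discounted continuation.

Δt=0.16612, u=1.13099, d=0.88418, q=0.46254, disc=e^(-rΔt)=0.99305
k=8 terminal: V=max(K-S,0) → 53.2169 45.0319 34.5623 21.1702 4.0400 0.0000 0.0000 0.0000 0.0000
k=7: j=0 S=33.1640 intr=49.3760 cont=49.0873 V=49.3760[EX]; j=1 S=42.4211 intr=40.1189 cont=39.9099 V=40.1189[EX]; j=2 S=54.2622 intr=28.2778 cont=28.1707 V=28.2778[EX]; j=3 S=69.4084 intr=13.1316 cont=13.1547 V=13.1547[hold]; j=4 S=88.7825 intr=0.0000 cont=2.1562 V=2.1562[hold]; j=5 S=113.5644 intr=0.0000 cont=0.0000 V=0.0000[hold]; j=6 S=145.2637 intr=0.0000 cont=0.0000 V=0.0000[hold]; j=7 S=185.8114 intr=0.0000 cont=0.0000 V=0.0000[hold]  S*(7)=54.2622
k=6: j=0 S=37.5081 intr=45.0319 cont=44.7807 V=45.0319[EX]; j=1 S=47.9777 intr=34.5623 cont=34.4011 V=34.5623[EX]; j=2 S=61.3698 intr=21.1702 cont=21.1348 V=21.1702[EX]; j=3 S=78.5000 intr=4.0400 cont=8.0114 V=8.0114[hold]; j=4 S=100.4118 intr=0.0000 cont=1.1508 V=1.1508[hold]; j=5 S=128.4398 intr=0.0000 cont=0.0000 V=0.0000[hold]; j=6 S=164.2914 intr=0.0000 cont=0.0000 V=0.0000[hold]  S*(6)=61.3698
k=5: j=0 S=42.4211 intr=40.1189 cont=39.9099 V=40.1189[EX]; j=1 S=54.2622 intr=28.2778 cont=28.1707 V=28.2778[EX]; j=2 S=69.4084 intr=13.1316 cont=14.9788 V=14.9788[hold]; j=3 S=88.7825 intr=0.0000 cont=4.8045 V=4.8045[hold]; j=4 S=113.5644 intr=0.0000 cont=0.6142 V=0.6142[hold]; j=5 S=145.2637 intr=0.0000 cont=0.0000 V=0.0000[hold]  S*(5)=54.2622
k=4: j=0 S=47.9777 intr=34.5623 cont=34.4011 V=34.5623[EX]; j=1 S=61.3698 intr=21.1702 cont=21.9727 V=21.9727[hold]; j=2 S=78.5000 intr=4.0400 cont=10.2013 V=10.2013[hold]; j=3 S=100.4118 intr=0.0000 cont=2.8464 V=2.8464[hold]; j=4 S=128.4398 intr=0.0000 cont=0.3278 V=0.3278[hold]  S*(4)=47.9777
k=3: j=0 S=54.2622 intr=28.2778 cont=28.5392 V=28.5392[hold]; j=1 S=69.4084 intr=13.1316 cont=16.4130 V=16.4130[hold]; j=2 S=88.7825 intr=0.0000 cont=6.7521 V=6.7521[hold]; j=3 S=113.5644 intr=0.0000 cont=1.6698 V=1.6698[hold]  S*(3)=-
k=2: j=0 S=61.3698 intr=21.1702 cont=22.7709 V=22.7709[hold]; j=1 S=78.5000 intr=4.0400 cont=11.8614 V=11.8614[hold]; j=2 S=100.4118 intr=0.0000 cont=4.3707 V=4.3707[hold]  S*(2)=-
k=1: j=0 S=69.4084 intr=13.1316 cont=17.6016 V=17.6016[hold]; j=1 S=88.7825 intr=0.0000 cont=8.3383 V=8.3383[hold]  S*(1)=-
k=0: j=0 S=78.5000 intr=4.0400 cont=13.2243 V=13.2243[hold]  S*(0)=-

price = 13.2243
boundary = - - - - 47.9777 54.2622 61.3698 54.2622
tree:
13.2243
17.6016 8.3383
22.7709 11.8614 4.3707
28.5392 16.4130 6.7521 1.6698
34.5623 21.9727 10.2013 2.8464 0.3278
40.1189 28.2778 14.9788 4.8045 0.6142 0.0000
45.0319 34.5623 21.1702 8.0114 1.1508 0.0000 0.0000
49.3760 40.1189 28.2778 13.1547 2.1562 0.0000 0.0000 0.0000
53.2169 45.0319 34.5623 21.1702 4.0400 0.0000 0.0000 0.0000 0.0000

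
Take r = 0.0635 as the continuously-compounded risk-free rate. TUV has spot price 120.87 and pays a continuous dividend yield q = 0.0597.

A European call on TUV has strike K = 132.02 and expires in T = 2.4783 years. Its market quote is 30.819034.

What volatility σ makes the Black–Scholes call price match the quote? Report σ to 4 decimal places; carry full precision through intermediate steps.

sigma = 0.5275

At σ = 0.5275 the Black–Scholes value reproduces the quote:
σ√T = 0.5275·√2.4783 = 0.830423
d₁ = (ln(S/K) + (r−q+σ²/2)T) / (σ√T) = (ln(120.87/132.02) + (0.0635−0.0597+0.5275²/2)·2.4783) / 0.830423 = (-0.088238 + 0.354219) / 0.830423 = 0.320296
d₂ = d₁ − σ√T = 0.320296 − 0.830423 = -0.510127
e^{−rT} = 0.854386
e^{−qT} = 0.862470
N(d₁) = 0.625628,  N(d₂) = 0.304981
V = S·e^{−qT}·N(d₁) − K·e^{−rT}·N(d₂) = 65.219702 − 34.400667 = 30.819034 (equal to the quote); since ∂V/∂σ > 0 for all σ, the implied volatility is unique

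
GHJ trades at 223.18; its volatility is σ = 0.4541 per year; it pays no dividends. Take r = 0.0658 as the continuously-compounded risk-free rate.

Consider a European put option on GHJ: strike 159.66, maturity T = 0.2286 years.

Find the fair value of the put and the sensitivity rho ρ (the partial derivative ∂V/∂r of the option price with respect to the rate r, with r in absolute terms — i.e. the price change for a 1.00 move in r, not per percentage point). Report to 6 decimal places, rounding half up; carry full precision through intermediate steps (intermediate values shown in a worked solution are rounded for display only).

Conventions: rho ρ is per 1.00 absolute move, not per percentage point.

price = 0.915147
ρ = -2.386281

σ√T = 0.4541·√0.2286 = 0.217115
d₁ = (ln(S/K) + (r+σ²/2)T) / (σ√T) = (ln(223.18/159.66) + (0.0658+0.4541²/2)·0.2286) / 0.217115 = (0.334932 + 0.038611) / 0.217115 = 1.720487
d₂ = d₁ − σ√T = 1.720487 − 0.217115 = 1.503372
e^{−rT} = 0.985071
N(−d₁) = 0.042672,  N(−d₂) = 0.066372
Put price V = K·e^{−rT}·N(−d₂) − S·N(−d₁) = 10.438676 − 9.523529 = 0.915147
ρ = −K·T·e^{−rT}·N(−d₂) = -2.386281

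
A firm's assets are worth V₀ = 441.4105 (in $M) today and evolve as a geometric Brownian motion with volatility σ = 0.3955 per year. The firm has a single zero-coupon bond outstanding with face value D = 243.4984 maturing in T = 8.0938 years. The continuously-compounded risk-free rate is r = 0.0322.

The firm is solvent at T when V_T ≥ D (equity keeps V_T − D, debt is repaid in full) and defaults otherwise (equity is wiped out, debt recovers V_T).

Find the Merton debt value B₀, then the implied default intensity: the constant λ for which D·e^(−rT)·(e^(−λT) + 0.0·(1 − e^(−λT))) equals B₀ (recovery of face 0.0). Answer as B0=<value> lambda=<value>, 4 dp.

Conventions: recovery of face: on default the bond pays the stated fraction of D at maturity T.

Work the structural quantities from V₀ = 441.4105 against face 243.4984:
d₁ = [ln(V₀/D) + (r + σ²/2)T] / (σ√T)
   = [ln(441.4105/243.4984) + (0.0322 + 0.5·0.3955²)·8.0938] / (0.3955·√8.0938)
   = [0.594865 + 0.893637] / 1.125182 = 1.322899
d₂ = d₁ − σ√T = 1.322899 − 1.125182 = 0.197718
N(d₁) = 0.907066,  N(d₂) = 0.578367,  e^(−rT) = 0.770573
E₀ = V₀·N(d₁) − D·e^(−rT)·N(d₂)
   = 441.4105·0.907066 − 243.4984·0.770573·0.578367 = 291.867317
B₀ = V₀ − E₀ = 441.4105 − 291.867317 = 149.543183
e^(−λT) = (B₀·e^(rT)/D − 0)/(1 − 0) = (149.5432·1.297735/243.4984 − 0)/1 = 0.79699673
λ = −ln(0.79699673)/8.0938 = 0.028034

B0=149.5432 lambda=0.0280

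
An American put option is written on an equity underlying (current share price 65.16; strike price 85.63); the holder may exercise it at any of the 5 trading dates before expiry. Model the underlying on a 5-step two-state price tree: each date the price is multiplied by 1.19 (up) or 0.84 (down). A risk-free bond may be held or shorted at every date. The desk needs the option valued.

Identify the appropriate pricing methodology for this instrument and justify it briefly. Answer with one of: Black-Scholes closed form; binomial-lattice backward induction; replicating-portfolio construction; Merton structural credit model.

Key observation: the put (strike 85.63 on spot 65.16) is American-style on a 5-step discrete price model, so the early-exercise decision at every node requires stepwise backward valuation — a closed form cannot price the exercise right.

framework: binomial-lattice backward induction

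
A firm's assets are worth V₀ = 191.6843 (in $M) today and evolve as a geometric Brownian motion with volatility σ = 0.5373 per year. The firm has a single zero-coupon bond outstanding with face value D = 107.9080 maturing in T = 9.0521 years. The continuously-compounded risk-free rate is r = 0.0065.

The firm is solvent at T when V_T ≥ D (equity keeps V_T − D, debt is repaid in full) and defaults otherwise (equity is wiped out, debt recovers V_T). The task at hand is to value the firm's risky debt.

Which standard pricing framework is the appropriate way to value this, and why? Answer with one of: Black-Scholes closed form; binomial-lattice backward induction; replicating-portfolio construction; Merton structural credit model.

Key observation: assets follow a GBM and default happens iff V_T < 107.9080; valuing claims on that split (equity as a call, risky debt as the residual) is the structural model's definition.

framework: Merton structural credit model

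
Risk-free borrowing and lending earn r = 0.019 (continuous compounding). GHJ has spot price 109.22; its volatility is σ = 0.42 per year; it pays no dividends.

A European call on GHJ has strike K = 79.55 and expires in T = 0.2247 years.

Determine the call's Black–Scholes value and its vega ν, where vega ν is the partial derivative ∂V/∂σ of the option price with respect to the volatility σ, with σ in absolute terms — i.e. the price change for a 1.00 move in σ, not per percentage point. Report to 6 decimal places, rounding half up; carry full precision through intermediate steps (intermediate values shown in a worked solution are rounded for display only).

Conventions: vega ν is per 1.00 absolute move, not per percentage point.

price = 30.424183
ν = 4.761391

σ√T = 0.42·√0.2247 = 0.199091
d₁ = (ln(S/K) + (r+σ²/2)T) / (σ√T) = (ln(109.22/79.55) + (0.019+0.42²/2)·0.2247) / 0.199091 = (0.316978 + 0.024088) / 0.199091 = 1.713121
d₂ = d₁ − σ√T = 1.713121 − 0.199091 = 1.514030
e^{−rT} = 0.995740
N(d₁) = 0.956655,  N(d₂) = 0.934991
Call price V = S·N(d₁) − K·e^{−rT}·N(d₂) = 104.485841 − 74.061658 = 30.424183
φ(d₁) = (1/√(2π))·e^{−d₁²/2} = 0.091967
ν = S·φ(d₁)·√T = 4.761391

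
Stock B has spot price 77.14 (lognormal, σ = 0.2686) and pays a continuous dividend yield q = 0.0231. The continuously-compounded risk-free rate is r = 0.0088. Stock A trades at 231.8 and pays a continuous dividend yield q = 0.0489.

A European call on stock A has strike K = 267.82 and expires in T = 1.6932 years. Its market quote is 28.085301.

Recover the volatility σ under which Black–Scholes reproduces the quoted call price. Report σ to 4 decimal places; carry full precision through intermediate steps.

At σ = 0.4038 the Black–Scholes value reproduces the quote:
σ√T = 0.4038·√1.6932 = 0.525437
d₁ = (ln(S/K) + (r−q+σ²/2)T) / (σ√T) = (ln(231.8/267.82) + (0.0088−0.0489+0.4038²/2)·1.6932) / 0.525437 = (-0.144440 + 0.070145) / 0.525437 = -0.141398
d₂ = d₁ − σ√T = -0.141398 − 0.525437 = -0.666835
e^{−rT} = 0.985210
e^{−qT} = 0.920538
N(d₁) = 0.443778,  N(d₂) = 0.252439
V = S·e^{−qT}·N(d₁) − K·e^{−rT}·N(d₂) = 94.693583 − 66.608282 = 28.085301 (matching the quote); vega is positive throughout, so no other σ reproduces this price

sigma = 0.4038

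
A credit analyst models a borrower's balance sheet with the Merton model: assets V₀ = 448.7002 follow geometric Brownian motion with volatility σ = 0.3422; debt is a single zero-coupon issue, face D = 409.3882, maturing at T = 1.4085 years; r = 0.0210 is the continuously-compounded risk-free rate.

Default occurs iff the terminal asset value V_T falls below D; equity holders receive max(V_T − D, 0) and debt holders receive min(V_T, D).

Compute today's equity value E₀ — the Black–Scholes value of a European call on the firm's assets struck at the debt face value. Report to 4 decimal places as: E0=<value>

Equity is a call on the firm's assets struck at D = 409.3882:
d₁ = [ln(V₀/D) + (r + σ²/2)T] / (σ√T)
   = [ln(448.7002/409.3882) + (0.0210 + 0.5·0.3422²)·1.4085] / (0.3422·√1.4085)
   = [0.091691 + 0.112047] / 0.406124 = 0.501664
d₂ = d₁ − σ√T = 0.501664 − 0.406124 = 0.095541
N(d₁) = 0.692048,  N(d₂) = 0.538057,  e^(−rT) = 0.970855
E₀ = V₀·N(d₁) − D·e^(−rT)·N(d₂)
   = 448.7002·0.692048 − 409.3882·0.970855·0.538057 = 96.667830

E0=96.6678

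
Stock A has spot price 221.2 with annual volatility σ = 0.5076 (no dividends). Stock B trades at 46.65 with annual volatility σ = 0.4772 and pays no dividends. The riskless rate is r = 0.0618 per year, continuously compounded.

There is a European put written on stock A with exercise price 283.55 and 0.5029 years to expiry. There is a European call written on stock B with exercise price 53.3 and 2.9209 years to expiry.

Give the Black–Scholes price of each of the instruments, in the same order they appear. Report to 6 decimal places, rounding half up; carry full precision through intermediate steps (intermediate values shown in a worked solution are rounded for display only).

[stock A put K=283.55]
σ√T = 0.5076·√0.5029 = 0.359967
d₁ = (ln(S/K) + (r+σ²/2)T) / (σ√T) = (ln(221.2/283.55) + (0.0618+0.5076²/2)·0.5029) / 0.359967 = (-0.248321 + 0.095867) / 0.359967 = -0.423522
d₂ = d₁ − σ√T = -0.423522 − 0.359967 = -0.783489
e^{−rT} = 0.969399
N(−d₁) = 0.664043,  N(−d₂) = 0.783330
price = K·e^{−rT}·N(−d₂) − S·N(−d₁) = 215.316286 − 146.886281 = 68.430004
[stock B call K=53.3]
σ√T = 0.4772·√2.9209 = 0.815565
d₁ = (ln(S/K) + (r+σ²/2)T) / (σ√T) = (ln(46.65/53.3) + (0.0618+0.4772²/2)·2.9209) / 0.815565 = (-0.133263 + 0.513085) / 0.815565 = 0.465716
d₂ = d₁ − σ√T = 0.465716 − 0.815565 = -0.349850
e^{−rT} = 0.834843
N(d₁) = 0.679291,  N(d₂) = 0.363226
price = S·N(d₁) − K·e^{−rT}·N(d₂) = 31.688903 − 16.162505 = 15.526397

price(stock A put K=283.55) = 68.430004
price(stock B call K=53.3) = 15.526397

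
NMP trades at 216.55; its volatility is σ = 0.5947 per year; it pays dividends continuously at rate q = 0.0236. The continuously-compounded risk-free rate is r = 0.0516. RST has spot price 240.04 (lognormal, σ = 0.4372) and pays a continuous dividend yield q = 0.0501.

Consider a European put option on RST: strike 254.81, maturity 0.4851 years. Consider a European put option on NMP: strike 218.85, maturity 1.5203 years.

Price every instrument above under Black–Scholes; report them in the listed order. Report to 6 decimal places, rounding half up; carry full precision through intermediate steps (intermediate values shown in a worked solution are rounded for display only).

price(RST put K=254.81) = 36.870850
price(NMP put K=218.85) = 55.595237

[RST put K=254.81]
σ√T = 0.4372·√0.4851 = 0.304506
d₁ = (ln(S/K) + (r−q+σ²/2)T) / (σ√T) = (ln(240.04/254.81) + (0.0516−0.0501+0.4372²/2)·0.4851) / 0.304506 = (-0.059713 + 0.047090) / 0.304506 = -0.041454
d₂ = d₁ − σ√T = -0.041454 − 0.304506 = -0.345960
e^{−rT} = 0.975280
e^{−qT} = 0.975989
N(−d₁) = 0.516533,  N(−d₂) = 0.635314
price = K·e^{−rT}·N(−d₂) − S·e^{−qT}·N(−d₁) = 157.882406 − 121.011555 = 36.870850
[NMP put K=218.85]
σ√T = 0.5947·√1.5203 = 0.733268
d₁ = (ln(S/K) + (r−q+σ²/2)T) / (σ√T) = (ln(216.55/218.85) + (0.0516−0.0236+0.5947²/2)·1.5203) / 0.733268 = (-0.010565 + 0.311409) / 0.733268 = 0.410279
d₂ = d₁ − σ√T = 0.410279 − 0.733268 = -0.322989
e^{−rT} = 0.924551
e^{−qT} = 0.964757
N(−d₁) = 0.340801,  N(−d₂) = 0.626648
price = K·e^{−rT}·N(−d₂) − S·e^{−qT}·N(−d₁) = 126.794693 − 71.199456 = 55.595237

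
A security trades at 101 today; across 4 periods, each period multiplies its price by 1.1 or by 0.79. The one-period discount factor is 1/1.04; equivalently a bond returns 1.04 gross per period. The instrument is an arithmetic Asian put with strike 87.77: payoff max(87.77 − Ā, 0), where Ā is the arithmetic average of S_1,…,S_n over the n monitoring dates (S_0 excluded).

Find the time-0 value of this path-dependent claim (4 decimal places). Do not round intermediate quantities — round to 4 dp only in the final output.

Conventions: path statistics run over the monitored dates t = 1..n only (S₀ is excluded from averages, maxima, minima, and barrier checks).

Risk-neutral up-probability p* = (R−d)/(u−d) = (1.04−0.79)/(1.1−0.79) = 0.8065; the claim prices as the p*-weighted sum of path payoffs discounted by R^4.
Enumerate all 2^4 = 16 price paths (U = up ×1.1, D = down ×0.79); each path with k up-moves has probability p*^k·(1−p*)^(4−k).
DDDD: Ā=57.9902, payoff=29.7798, prob=0.001403
UDDD: Ā=80.7458, payoff=7.0242, prob=0.005847
DUDD: Ā=72.9183, payoff=14.8517, prob=0.005847
UUDD: Ā=101.5318, payoff=0.0000, prob=0.024363
DDUD: Ā=66.7346, payoff=21.0354, prob=0.005847
UDUD: Ā=92.9215, payoff=0.0000, prob=0.024363
DUUD: Ā=85.0940, payoff=2.6760, prob=0.024363
UUUD: Ā=118.4854, payoff=0.0000, prob=0.101514
DDDU: Ā=61.8494, payoff=25.9206, prob=0.005847
UDDU: Ā=86.1194, payoff=1.6506, prob=0.024363
DUDU: Ā=78.2919, payoff=9.4781, prob=0.024363
UUDU: Ā=109.0141, payoff=0.0000, prob=0.101514
DDUU: Ā=72.1082, payoff=15.6618, prob=0.024363
UDUU: Ā=100.4038, payoff=0.0000, prob=0.101514
DUUU: Ā=92.5763, payoff=0.0000, prob=0.101514
UUUU: Ā=128.9038, payoff=0.0000, prob=0.422974
Price = Σ prob·payoff / R^4 = 1.162161 / 1.169859 = 0.9934

price = 0.9934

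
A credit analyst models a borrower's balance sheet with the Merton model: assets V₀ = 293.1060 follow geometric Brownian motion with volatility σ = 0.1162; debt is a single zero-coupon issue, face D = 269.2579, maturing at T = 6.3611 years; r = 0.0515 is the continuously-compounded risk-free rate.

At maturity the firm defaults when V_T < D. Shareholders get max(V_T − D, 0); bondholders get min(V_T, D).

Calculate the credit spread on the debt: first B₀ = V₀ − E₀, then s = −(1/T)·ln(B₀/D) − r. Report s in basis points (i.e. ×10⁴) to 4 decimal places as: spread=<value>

spread=20.4051

With assets at 293.1060 and a single debt payment of 269.2579 at 6.3611 years:
d₁ = [ln(V₀/D) + (r + σ²/2)T] / (σ√T)
   = [ln(293.1060/269.2579) + (0.0515 + 0.5·0.1162²)·6.3611] / (0.1162·√6.3611)
   = [0.084865 + 0.370542] / 0.293071 = 1.553914
d₂ = d₁ − σ√T = 1.553914 − 0.293071 = 1.260843
N(d₁) = 0.939898,  N(d₂) = 0.896317,  e^(−rT) = 0.720654
E₀ = V₀·N(d₁) − D·e^(−rT)·N(d₂)
   = 293.1060·0.939898 − 269.2579·0.720654·0.896317 = 101.566675
B₀ = V₀ − E₀ = 293.1060 − 101.566675 = 191.539325
spread = −(1/T)·ln(B₀/D) − r = −(1/6.3611)·ln(191.539325/269.2579) − 0.0515 = 0.00204051
in basis points: 0.00204051 × 10⁴ = 20.4051 bp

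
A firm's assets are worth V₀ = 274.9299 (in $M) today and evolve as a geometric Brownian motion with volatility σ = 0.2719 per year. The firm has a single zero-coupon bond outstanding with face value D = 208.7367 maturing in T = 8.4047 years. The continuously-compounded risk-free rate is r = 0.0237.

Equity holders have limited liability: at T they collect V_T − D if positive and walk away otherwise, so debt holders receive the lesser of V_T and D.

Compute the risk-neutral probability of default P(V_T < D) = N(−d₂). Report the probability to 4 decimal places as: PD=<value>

PD=0.4176

Apply the equity-as-call identities (strike 208.7367, horizon 8.4047 years):
d₁ = [ln(V₀/D) + (r + σ²/2)T] / (σ√T)
   = [ln(274.9299/208.7367) + (0.0237 + 0.5·0.2719²)·8.4047] / (0.2719·√8.4047)
   = [0.275443 + 0.509869] / 0.788262 = 0.996258
d₂ = d₁ − σ√T = 0.996258 − 0.788262 = 0.207997
risk-neutral PD = N(−d₂) = N(-0.207997) = 0.417616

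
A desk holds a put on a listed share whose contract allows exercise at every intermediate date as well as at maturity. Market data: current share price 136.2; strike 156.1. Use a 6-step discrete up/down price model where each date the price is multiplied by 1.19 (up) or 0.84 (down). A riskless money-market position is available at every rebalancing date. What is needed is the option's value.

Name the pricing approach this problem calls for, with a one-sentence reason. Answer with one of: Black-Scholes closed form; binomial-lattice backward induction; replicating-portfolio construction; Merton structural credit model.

Key observation: with exercise allowed before expiry on a discrete up/down model (6 steps from spot 136.2), the strike-156.1 put's value must be rolled back through the tree testing early exercise at each node.

framework: binomial-lattice backward induction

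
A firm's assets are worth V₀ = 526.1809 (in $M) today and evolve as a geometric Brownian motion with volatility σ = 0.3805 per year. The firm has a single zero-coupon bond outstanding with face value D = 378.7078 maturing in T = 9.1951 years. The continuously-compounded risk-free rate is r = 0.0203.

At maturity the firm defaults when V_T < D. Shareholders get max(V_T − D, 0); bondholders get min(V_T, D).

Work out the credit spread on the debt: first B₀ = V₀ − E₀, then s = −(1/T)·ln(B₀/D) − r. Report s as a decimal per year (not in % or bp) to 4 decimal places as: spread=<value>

Apply the equity-as-call identities (strike 378.7078, horizon 9.1951 years):
d₁ = [ln(V₀/D) + (r + σ²/2)T] / (σ√T)
   = [ln(526.1809/378.7078) + (0.0203 + 0.5·0.3805²)·9.1951] / (0.3805·√9.1951)
   = [0.328880 + 0.852295] / 1.153806 = 1.023720
d₂ = d₁ − σ√T = 1.023720 − 1.153806 = -0.130086
N(d₁) = 0.847016,  N(d₂) = 0.448249,  e^(−rT) = 0.829725
E₀ = V₀·N(d₁) − D·e^(−rT)·N(d₂)
   = 526.1809·0.847016 − 378.7078·0.829725·0.448249 = 304.833378
B₀ = V₀ − E₀ = 526.1809 − 304.833378 = 221.347522
spread = −(1/T)·ln(B₀/D) − r = −(1/9.1951)·ln(221.347522/378.7078) − 0.0203 = 0.03810404

spread=0.0381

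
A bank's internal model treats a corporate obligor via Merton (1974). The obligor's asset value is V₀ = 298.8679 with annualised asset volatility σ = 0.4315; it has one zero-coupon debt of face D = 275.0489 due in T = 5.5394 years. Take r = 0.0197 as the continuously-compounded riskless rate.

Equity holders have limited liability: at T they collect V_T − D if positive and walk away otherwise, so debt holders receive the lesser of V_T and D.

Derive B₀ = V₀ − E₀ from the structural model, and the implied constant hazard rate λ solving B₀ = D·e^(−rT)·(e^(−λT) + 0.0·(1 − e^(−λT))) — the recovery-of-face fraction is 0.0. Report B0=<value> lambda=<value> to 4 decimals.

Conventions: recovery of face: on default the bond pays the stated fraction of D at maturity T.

Apply the equity-as-call identities (strike 275.0489, horizon 5.5394 years):
d₁ = [ln(V₀/D) + (r + σ²/2)T] / (σ√T)
   = [ln(298.8679/275.0489) + (0.0197 + 0.5·0.4315²)·5.5394] / (0.4315·√5.5394)
   = [0.083053 + 0.624823] / 1.015575 = 0.697019
d₂ = d₁ − σ√T = 0.697019 − 1.015575 = -0.318556
N(d₁) = 0.757105,  N(d₂) = 0.375032,  e^(−rT) = 0.896617
E₀ = V₀·N(d₁) − D·e^(−rT)·N(d₂)
   = 298.8679·0.757105 − 275.0489·0.896617·0.375032 = 133.786388
B₀ = V₀ − E₀ = 298.8679 − 133.786388 = 165.081512
e^(−λT) = (B₀·e^(rT)/D − 0)/(1 − 0) = (165.0815·1.115303/275.0489 − 0)/1 = 0.66939335
λ = −ln(0.66939335)/5.5394 = 0.072460

B0=165.0815 lambda=0.0725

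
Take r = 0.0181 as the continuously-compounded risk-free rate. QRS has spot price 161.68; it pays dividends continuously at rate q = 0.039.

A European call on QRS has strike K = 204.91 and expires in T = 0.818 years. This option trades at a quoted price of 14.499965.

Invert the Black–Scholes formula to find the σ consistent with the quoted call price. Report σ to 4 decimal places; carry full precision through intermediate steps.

sigma = 0.5050

At σ = 0.5050 the Black–Scholes value reproduces the quote:
σ√T = 0.505·√0.818 = 0.456739
d₁ = (ln(S/K) + (r−q+σ²/2)T) / (σ√T) = (ln(161.68/204.91) + (0.0181−0.039+0.505²/2)·0.818) / 0.456739 = (-0.236952 + 0.087209) / 0.456739 = -0.327852
d₂ = d₁ − σ√T = -0.327852 − 0.456739 = -0.784591
e^{−rT} = 0.985303
e^{−qT} = 0.968602
N(d₁) = 0.371512,  N(d₂) = 0.216347
V = S·e^{−qT}·N(d₁) − K·e^{−rT}·N(d₂) = 58.180044 − 43.680079 = 14.499965 (the quoted price), and the Black–Scholes price is strictly increasing in σ, so σ is unique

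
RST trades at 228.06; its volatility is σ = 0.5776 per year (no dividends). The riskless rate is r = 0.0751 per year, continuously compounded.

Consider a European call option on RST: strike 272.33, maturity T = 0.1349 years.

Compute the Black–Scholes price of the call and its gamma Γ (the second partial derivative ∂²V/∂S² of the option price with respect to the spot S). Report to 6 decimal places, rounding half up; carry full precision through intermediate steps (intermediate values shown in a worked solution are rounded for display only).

price = 6.431170
Γ = 0.006533

σ√T = 0.5776·√0.1349 = 0.212145
d₁ = (ln(S/K) + (r+σ²/2)T) / (σ√T) = (ln(228.06/272.33) + (0.0751+0.5776²/2)·0.1349) / 0.212145 = (-0.177406 + 0.032634) / 0.212145 = -0.682420
d₂ = d₁ − σ√T = -0.682420 − 0.212145 = -0.894565
e^{−rT} = 0.989920
N(d₁) = 0.247487,  N(d₂) = 0.185510
Call price V = S·N(d₁) − K·e^{−rT}·N(d₂) = 56.441844 − 50.010673 = 6.431170
φ(d₁) = (1/√(2π))·e^{−d₁²/2} = 0.316072
Γ = φ(d₁) / (S·σ·√T) = 0.006533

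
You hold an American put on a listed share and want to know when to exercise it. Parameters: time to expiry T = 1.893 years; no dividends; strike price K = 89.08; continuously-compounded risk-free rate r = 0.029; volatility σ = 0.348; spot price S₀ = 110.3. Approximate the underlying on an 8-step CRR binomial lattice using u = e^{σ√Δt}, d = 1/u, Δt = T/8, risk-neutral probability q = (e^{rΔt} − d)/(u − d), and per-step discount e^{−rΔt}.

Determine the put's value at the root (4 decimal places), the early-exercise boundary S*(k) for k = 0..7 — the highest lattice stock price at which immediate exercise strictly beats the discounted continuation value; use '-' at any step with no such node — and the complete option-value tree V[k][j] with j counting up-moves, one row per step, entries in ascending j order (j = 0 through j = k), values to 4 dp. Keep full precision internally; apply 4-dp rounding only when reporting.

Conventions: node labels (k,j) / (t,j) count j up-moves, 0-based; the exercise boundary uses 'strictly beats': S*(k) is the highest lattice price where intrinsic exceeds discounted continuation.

Δt=0.23663, u=1.18445, d=0.84427, q=0.47802, disc=e^(-rΔt)=0.99316
k=8 terminal: V=max(K-S,0) → 60.6071 49.1345 33.0393 10.4588 0.0000 0.0000 0.0000 0.0000 0.0000
k=7: j=0 S=33.7248 intr=55.3552 cont=54.7460 V=55.3552[EX]; j=1 S=47.3135 intr=41.7665 cont=41.1573 V=41.7665[EX]; j=2 S=66.3776 intr=22.7024 cont=22.0932 V=22.7024[EX]; j=3 S=93.1231 intr=0.0000 cont=5.4220 V=5.4220[hold]; j=4 S=130.6452 intr=0.0000 cont=0.0000 V=0.0000[hold]; j=5 S=183.2861 intr=0.0000 cont=0.0000 V=0.0000[hold]; j=6 S=257.1376 intr=0.0000 cont=0.0000 V=0.0000[hold]; j=7 S=360.7462 intr=0.0000 cont=0.0000 V=0.0000[hold]  S*(7)=66.3776
k=6: j=0 S=39.9455 intr=49.1345 cont=48.5254 V=49.1345[EX]; j=1 S=56.0407 intr=33.0393 cont=32.4301 V=33.0393[EX]; j=2 S=78.6212 intr=10.4588 cont=14.3432 V=14.3432[hold]; j=3 S=110.3000 intr=0.0000 cont=2.8108 V=2.8108[hold]; j=4 S=154.7432 intr=0.0000 cont=0.0000 V=0.0000[hold]; j=5 S=217.0939 intr=0.0000 cont=0.0000 V=0.0000[hold]; j=6 S=304.5676 intr=0.0000 cont=0.0000 V=0.0000[hold]  S*(6)=56.0407
k=5: j=0 S=47.3135 intr=41.7665 cont=41.1573 V=41.7665[EX]; j=1 S=66.3776 intr=22.7024 cont=23.9374 V=23.9374[hold]; j=2 S=93.1231 intr=0.0000 cont=8.7701 V=8.7701[hold]; j=3 S=130.6452 intr=0.0000 cont=1.4571 V=1.4571[hold]; j=4 S=183.2861 intr=0.0000 cont=0.0000 V=0.0000[hold]; j=5 S=257.1376 intr=0.0000 cont=0.0000 V=0.0000[hold]  S*(5)=47.3135
k=4: j=0 S=56.0407 intr=33.0393 cont=33.0164 V=33.0393[EX]; j=1 S=78.6212 intr=10.4588 cont=16.5730 V=16.5730[hold]; j=2 S=110.3000 intr=0.0000 cont=5.2383 V=5.2383[hold]; j=3 S=154.7432 intr=0.0000 cont=0.7554 V=0.7554[hold]; j=4 S=217.0939 intr=0.0000 cont=0.0000 V=0.0000[hold]  S*(4)=56.0407
k=3: j=0 S=66.3776 intr=22.7024 cont=24.9959 V=24.9959[hold]; j=1 S=93.1231 intr=0.0000 cont=11.0784 V=11.0784[hold]; j=2 S=130.6452 intr=0.0000 cont=3.0742 V=3.0742[hold]; j=3 S=183.2861 intr=0.0000 cont=0.3916 V=0.3916[hold]  S*(3)=-
k=2: j=0 S=78.6212 intr=10.4588 cont=18.2176 V=18.2176[hold]; j=1 S=110.3000 intr=0.0000 cont=7.2026 V=7.2026[hold]; j=2 S=154.7432 intr=0.0000 cont=1.7796 V=1.7796[hold]  S*(2)=-
k=1: j=0 S=93.1231 intr=0.0000 cont=12.8636 V=12.8636[hold]; j=1 S=130.6452 intr=0.0000 cont=4.5788 V=4.5788[hold]  S*(1)=-
k=0: j=0 S=110.3000 intr=0.0000 cont=8.8424 V=8.8424[hold]  S*(0)=-

price = 8.8424
boundary = - - - - 56.0407 47.3135 56.0407 66.3776
tree:
8.8424
12.8636 4.5788
18.2176 7.2026 1.7796
24.9959 11.0784 3.0742 0.3916
33.0393 16.5730 5.2383 0.7554 0.0000
41.7665 23.9374 8.7701 1.4571 0.0000 0.0000
49.1345 33.0393 14.3432 2.8108 0.0000 0.0000 0.0000
55.3552 41.7665 22.7024 5.4220 0.0000 0.0000 0.0000 0.0000
60.6071 49.1345 33.0393 10.4588 0.0000 0.0000 0.0000 0.0000 0.0000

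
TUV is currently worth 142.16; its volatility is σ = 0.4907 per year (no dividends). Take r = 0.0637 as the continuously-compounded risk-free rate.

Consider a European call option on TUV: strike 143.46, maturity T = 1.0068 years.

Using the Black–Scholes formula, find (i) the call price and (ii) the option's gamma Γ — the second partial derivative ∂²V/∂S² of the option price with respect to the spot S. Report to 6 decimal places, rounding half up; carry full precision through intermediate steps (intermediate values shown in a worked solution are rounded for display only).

price = 30.874554
Γ = 0.005346

σ√T = 0.4907·√1.0068 = 0.492366
d₁ = (ln(S/K) + (r+σ²/2)T) / (σ√T) = (ln(142.16/143.46) + (0.0637+0.4907²/2)·1.0068) / 0.492366 = (-0.009103 + 0.185345) / 0.492366 = 0.357950
d₂ = d₁ − σ√T = 0.357950 − 0.492366 = -0.134416
e^{−rT} = 0.937880
N(d₁) = 0.639809,  N(d₂) = 0.446537
Call price V = S·N(d₁) − K·e^{−rT}·N(d₂) = 90.955312 − 60.080758 = 30.874554
φ(d₁) = (1/√(2π))·e^{−d₁²/2} = 0.374186
Γ = φ(d₁) / (S·σ·√T) = 0.005346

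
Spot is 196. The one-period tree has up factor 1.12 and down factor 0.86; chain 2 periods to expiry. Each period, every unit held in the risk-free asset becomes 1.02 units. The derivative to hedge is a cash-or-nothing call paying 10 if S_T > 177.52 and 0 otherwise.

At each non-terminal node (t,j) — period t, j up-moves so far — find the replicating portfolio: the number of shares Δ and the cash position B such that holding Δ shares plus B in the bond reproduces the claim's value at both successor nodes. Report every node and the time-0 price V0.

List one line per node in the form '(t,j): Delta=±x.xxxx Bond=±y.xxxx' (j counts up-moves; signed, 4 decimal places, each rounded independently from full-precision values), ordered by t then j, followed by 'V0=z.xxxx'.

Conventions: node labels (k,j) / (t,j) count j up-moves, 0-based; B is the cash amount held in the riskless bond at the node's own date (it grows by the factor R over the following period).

The replicating-portfolio and risk-neutral prices coincide; use p* = (1.02−0.86)/(1.12−0.86) = 0.6154 for the latter.
Expiry values: V(2,0)=0.0000, V(2,1)=10.0000, V(2,2)=10.0000
  t=1,j=0: stock 168.5600 → up 188.7872 (V=10.0000), down 144.9616 (V=0.0000). Price 6.0332; hedge Δ=0.2282, bond B=-32.4284.
  t=1,j=1: stock 219.5200 → up 245.8624 (V=10.0000), down 188.7872 (V=10.0000). Price 9.8039; hedge Δ=0.0000, bond B=9.8039.
  t=0,j=0: stock 196.0000 → up 219.5200 (V=9.8039), down 168.5600 (V=6.0332). Price 8.1898; hedge Δ=0.0740, bond B=-6.3130.
As a check, the time-0 holding Δ(0,0)·S0 + B(0,0) comes to 8.1898 — exactly V0.

(0,0): Delta=0.0740 Bond=-6.3130
(1,0): Delta=0.2282 Bond=-32.4284
(1,1): Delta=0.0000 Bond=9.8039
V0=8.1898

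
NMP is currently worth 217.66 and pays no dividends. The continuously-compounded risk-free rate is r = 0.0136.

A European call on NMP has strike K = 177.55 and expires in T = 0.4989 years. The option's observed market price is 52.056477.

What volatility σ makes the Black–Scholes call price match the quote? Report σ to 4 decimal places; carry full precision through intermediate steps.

At σ = 0.4800 the Black–Scholes value reproduces the quote:
σ√T = 0.48·√0.4989 = 0.339038
d₁ = (ln(S/K) + (r+σ²/2)T) / (σ√T) = (ln(217.66/177.55) + (0.0136+0.48²/2)·0.4989) / 0.339038 = (0.203682 + 0.064258) / 0.339038 = 0.790296
d₂ = d₁ − σ√T = 0.790296 − 0.339038 = 0.451259
e^{−rT} = 0.993238
N(d₁) = 0.785323,  N(d₂) = 0.674098
V = S·N(d₁) − K·e^{−rT}·N(d₂) = 170.933329 − 118.876853 = 52.056477 (the observed quote) — the price is monotone increasing in volatility, hence this σ is the only solution

sigma = 0.4800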